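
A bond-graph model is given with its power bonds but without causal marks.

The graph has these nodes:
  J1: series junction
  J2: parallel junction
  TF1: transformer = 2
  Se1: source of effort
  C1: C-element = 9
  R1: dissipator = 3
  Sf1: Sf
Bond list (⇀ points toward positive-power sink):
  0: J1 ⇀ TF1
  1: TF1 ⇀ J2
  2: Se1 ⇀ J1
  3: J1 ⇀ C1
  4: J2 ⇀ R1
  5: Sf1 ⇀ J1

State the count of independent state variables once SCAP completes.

bond 2 stroke→J1  (source Se1 imposes e)
bond 5 stroke→Sf1  (Sf1 fixes flow; stroke at Sf1)
bond 0 stroke→J1  (1-jn J1 has f-setter on 5)
bond 3 stroke→J1  (common-f at J1 fixed by 5)
bond 1 stroke→TF1  (TF1: transformer flips bond 0)
bond 4 stroke→J2  (J2 needs exactly one e-in)

1  (C1 all integral)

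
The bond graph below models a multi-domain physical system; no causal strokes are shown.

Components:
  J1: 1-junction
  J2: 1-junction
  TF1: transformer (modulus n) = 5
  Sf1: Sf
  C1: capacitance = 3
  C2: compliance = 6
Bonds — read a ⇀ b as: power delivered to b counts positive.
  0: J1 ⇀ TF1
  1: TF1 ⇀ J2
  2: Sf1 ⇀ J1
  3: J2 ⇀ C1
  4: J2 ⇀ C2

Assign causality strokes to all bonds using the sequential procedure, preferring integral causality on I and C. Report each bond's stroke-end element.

#0 stroke at J1
#1 stroke at TF1
#2 stroke at Sf1
#3 stroke at J2
#4 stroke at J2

#2 |Sf1  (Sf1 fixes flow; stroke at Sf1)
#0 |J1  (J1 flow already set via bond 2)
#1 |TF1  (TF1: transformer flips bond 0)
#3 |J2  (1-jn J2 has f-setter on 1)
#4 |J2  (1-jn J2 has f-setter on 1)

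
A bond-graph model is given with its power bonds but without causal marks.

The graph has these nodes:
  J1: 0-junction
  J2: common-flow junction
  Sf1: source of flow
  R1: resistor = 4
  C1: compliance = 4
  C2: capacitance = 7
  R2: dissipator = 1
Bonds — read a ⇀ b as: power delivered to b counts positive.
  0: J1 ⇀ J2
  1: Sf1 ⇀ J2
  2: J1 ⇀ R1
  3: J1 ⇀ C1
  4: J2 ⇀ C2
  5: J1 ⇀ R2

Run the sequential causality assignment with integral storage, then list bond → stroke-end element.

b1 stroke at Sf1  (Sf1: flow source, stroke at near end)
b0 stroke at J2  (common-f at J2 fixed by 1)
b4 stroke at J2  (J2 flow already set via bond 1)
b3 stroke at J1  (C1: C, integral causality)
b2 stroke at R1  (J1: bond 3 brought effort, rest push out)
b5 stroke at R2  (common-e at J1 fixed by 3)

bond 0 stroke→J2
bond 1 stroke→Sf1
bond 2 stroke→R1
bond 3 stroke→J1
bond 4 stroke→J2
bond 5 stroke→R2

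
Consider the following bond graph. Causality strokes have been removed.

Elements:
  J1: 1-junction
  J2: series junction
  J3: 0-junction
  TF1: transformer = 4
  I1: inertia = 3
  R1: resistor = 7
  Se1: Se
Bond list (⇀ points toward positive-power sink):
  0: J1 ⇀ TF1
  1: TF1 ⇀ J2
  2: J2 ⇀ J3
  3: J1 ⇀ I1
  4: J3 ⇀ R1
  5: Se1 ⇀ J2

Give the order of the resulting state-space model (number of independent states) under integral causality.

1  (I1 all integral)

b5 stroke→J2  (Se1 (Se) sets effort on bond)
b3 stroke→I1  (prefer integral on I1)
b0 stroke→J1  (common-f at J1 fixed by 3)
b1 stroke→TF1  (through TF1, causality passes straight; one stroke at TF1)
b2 stroke→J2  (J2 flow already set via bond 1)
b4 stroke→J3  (only one effort-in slot at J3)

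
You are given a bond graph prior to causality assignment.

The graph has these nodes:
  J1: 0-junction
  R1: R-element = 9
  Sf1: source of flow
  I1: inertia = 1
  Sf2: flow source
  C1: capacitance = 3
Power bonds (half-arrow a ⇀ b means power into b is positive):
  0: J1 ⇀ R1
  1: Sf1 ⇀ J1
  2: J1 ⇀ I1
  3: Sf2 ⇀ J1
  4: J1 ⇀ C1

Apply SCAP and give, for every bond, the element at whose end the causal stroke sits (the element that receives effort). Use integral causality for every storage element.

#1 stroke at Sf1  (Sf1 (Sf) sets flow on bond)
#3 stroke at Sf2  (Sf2 (Sf) sets flow on bond)
#2 stroke at I1  (I1 integral (f out))
#4 stroke at J1  (C1 outputs effort q/C1)
#0 stroke at R1  (J1: bond 4 brought effort, rest push out)

#0 |R1
#1 |Sf1
#2 |I1
#3 |Sf2
#4 |J1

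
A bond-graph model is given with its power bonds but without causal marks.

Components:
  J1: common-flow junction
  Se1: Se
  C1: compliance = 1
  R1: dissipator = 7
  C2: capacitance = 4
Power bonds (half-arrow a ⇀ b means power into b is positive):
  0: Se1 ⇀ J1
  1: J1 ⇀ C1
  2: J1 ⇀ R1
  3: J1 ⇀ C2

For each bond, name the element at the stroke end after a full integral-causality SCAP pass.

β0 |J1  (Se1 (Se) sets effort on bond)
β1 |J1  (C1 outputs effort q/C1)
β3 |J1  (C2 integral (e out))
β2 |R1  (J1 needs exactly one f-in)

#0 stroke at J1
#1 stroke at J1
#2 stroke at R1
#3 stroke at J1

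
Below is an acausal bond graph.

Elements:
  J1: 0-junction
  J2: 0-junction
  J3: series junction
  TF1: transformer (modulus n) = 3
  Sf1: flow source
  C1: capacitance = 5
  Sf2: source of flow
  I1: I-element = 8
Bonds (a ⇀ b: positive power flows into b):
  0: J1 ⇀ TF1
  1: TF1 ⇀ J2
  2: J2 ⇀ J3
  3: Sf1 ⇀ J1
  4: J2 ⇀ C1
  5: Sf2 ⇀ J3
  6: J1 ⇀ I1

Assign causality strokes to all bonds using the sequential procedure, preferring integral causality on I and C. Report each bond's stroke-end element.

b0 →J1
b1 →TF1
b2 →J3
b3 →Sf1
b4 →J2
b5 →Sf2
b6 →I1

bond 3 stroke→Sf1  (Sf1: flow source, stroke at near end)
bond 5 stroke→Sf2  (Sf2 (Sf) sets flow on bond)
bond 2 stroke→J3  (1-jn J3 has f-setter on 5)
bond 4 stroke→J2  (C1 outputs effort q/C1)
bond 1 stroke→TF1  (J2: bond 4 brought effort, rest push out)
bond 0 stroke→J1  (TF1 one-in-one-out from 1)
bond 6 stroke→I1  (common-e at J1 fixed by 0)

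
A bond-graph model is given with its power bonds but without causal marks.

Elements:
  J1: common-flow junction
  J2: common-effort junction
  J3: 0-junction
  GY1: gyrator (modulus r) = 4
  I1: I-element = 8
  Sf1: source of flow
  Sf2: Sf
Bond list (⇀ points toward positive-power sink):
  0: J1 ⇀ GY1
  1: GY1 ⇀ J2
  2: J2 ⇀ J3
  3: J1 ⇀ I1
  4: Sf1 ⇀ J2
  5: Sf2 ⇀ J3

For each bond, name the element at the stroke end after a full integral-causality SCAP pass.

β4 stroke→Sf1  (Sf1 (Sf) sets flow on bond)
β5 stroke→Sf2  (Sf2: flow source, stroke at near end)
β2 stroke→J3  (only one effort-in slot at J3)
β1 stroke→J2  (J2 needs exactly one e-in)
β0 stroke→J1  (GY1 both-in/both-out from 1)
β3 stroke→I1  (J1: last free bond brings flow in)

β0 |J1
β1 |J2
β2 |J3
β3 |I1
β4 |Sf1
β5 |Sf2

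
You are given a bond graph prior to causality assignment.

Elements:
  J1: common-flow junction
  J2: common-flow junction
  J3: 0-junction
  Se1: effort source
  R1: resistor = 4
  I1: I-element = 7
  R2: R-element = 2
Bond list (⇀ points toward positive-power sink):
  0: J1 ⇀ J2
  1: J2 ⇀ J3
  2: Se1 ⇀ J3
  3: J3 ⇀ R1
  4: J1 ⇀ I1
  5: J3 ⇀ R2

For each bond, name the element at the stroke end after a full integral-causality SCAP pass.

#2 stroke→J3  (Se1 fixes effort; stroke away)
#1 stroke→J2  (J3: bond 2 brought effort, rest push out)
#3 stroke→R1  (J3 effort already set via bond 2)
#5 stroke→R2  (J3 effort already set via bond 2)
#0 stroke→J1  (J2: last free bond brings flow in)
#4 stroke→I1  (J1 needs exactly one f-in)

b0 |J1
b1 |J2
b2 |J3
b3 |R1
b4 |I1
b5 |R2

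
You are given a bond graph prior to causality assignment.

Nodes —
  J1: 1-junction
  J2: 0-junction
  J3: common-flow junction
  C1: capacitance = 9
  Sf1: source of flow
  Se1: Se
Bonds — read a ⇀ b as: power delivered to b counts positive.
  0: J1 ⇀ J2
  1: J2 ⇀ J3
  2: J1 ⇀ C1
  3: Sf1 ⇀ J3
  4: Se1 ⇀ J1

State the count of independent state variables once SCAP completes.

bond 3 |Sf1  (Sf1 (Sf) sets flow on bond)
bond 4 |J1  (Se1 fixes effort; stroke away)
bond 1 |J3  (common-f at J3 fixed by 3)
bond 0 |J2  (J2 needs exactly one e-in)
bond 2 |J1  (common-f at J1 fixed by 0)

1  (C1 all integral)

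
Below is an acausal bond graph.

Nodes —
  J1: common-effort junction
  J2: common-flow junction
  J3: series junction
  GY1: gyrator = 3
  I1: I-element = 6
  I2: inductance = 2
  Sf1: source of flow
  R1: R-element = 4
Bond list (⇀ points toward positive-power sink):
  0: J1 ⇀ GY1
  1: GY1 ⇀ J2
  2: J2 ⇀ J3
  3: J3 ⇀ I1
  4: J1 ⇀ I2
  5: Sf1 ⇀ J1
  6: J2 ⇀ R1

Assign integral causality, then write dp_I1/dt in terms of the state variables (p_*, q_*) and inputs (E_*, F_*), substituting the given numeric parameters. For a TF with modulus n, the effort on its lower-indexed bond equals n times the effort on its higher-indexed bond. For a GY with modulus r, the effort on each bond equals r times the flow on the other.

dp_I1/dt = 3*F_Sf1 - 2*p_I1/3 - 3*p_I2/2

#5 →Sf1  (Sf1 (Sf) sets flow on bond)
#3 →I1  (prefer integral on I1)
#2 →J3  (J3: bond 3 brought flow, rest push out)
#1 →J2  (common-f at J2 fixed by 2)
#6 →J2  (J2: bond 2 brought flow, rest push out)
#0 →J1  (GY1: gyrator matches bond 1)
#4 →I2  (J1 effort already set via bond 0)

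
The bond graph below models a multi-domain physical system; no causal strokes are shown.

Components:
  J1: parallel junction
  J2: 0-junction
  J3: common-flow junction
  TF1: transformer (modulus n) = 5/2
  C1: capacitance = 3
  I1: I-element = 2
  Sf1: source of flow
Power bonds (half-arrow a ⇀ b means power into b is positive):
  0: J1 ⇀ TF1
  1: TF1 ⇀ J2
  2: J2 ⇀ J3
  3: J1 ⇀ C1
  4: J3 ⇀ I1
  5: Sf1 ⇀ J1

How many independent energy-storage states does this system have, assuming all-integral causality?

#5 |Sf1  (source Sf1 imposes f)
#3 |J1  (C1 outputs effort q/C1)
#0 |TF1  (0-jn J1 has e-setter on 3)
#1 |J2  (through TF1, causality passes straight; one stroke at TF1)
#2 |J3  (J2 effort already set via bond 1)
#4 |I1  (J3: last free bond brings flow in)

2  (C1, I1 all integral)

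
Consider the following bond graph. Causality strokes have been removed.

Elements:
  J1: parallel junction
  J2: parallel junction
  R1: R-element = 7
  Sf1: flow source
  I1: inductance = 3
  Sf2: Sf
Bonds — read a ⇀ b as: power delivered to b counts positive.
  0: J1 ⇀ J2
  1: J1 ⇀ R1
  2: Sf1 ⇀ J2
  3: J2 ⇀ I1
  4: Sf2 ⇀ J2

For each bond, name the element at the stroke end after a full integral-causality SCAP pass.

bond 2 →Sf1  (source Sf1 imposes f)
bond 4 →Sf2  (Sf2 fixes flow; stroke at Sf2)
bond 3 →I1  (prefer integral on I1)
bond 0 →J2  (only one effort-in slot at J2)
bond 1 →J1  (only one effort-in slot at J1)

bond 0 |J2
bond 1 |J1
bond 2 |Sf1
bond 3 |I1
bond 4 |Sf2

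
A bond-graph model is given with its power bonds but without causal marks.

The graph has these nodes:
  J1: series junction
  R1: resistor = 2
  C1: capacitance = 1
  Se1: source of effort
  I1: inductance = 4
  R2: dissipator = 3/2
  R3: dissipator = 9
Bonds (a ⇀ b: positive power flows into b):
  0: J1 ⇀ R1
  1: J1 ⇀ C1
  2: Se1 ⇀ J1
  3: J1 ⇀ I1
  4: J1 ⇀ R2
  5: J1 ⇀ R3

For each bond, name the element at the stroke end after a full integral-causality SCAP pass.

#2 stroke at J1  (Se1 (Se) sets effort on bond)
#1 stroke at J1  (C1 outputs effort q/C1)
#3 stroke at I1  (I1 outputs flow p/I1)
#0 stroke at J1  (1-jn J1 has f-setter on 3)
#4 stroke at J1  (J1 flow already set via bond 3)
#5 stroke at J1  (1-jn J1 has f-setter on 3)

b0 stroke at J1
b1 stroke at J1
b2 stroke at J1
b3 stroke at I1
b4 stroke at J1
b5 stroke at J1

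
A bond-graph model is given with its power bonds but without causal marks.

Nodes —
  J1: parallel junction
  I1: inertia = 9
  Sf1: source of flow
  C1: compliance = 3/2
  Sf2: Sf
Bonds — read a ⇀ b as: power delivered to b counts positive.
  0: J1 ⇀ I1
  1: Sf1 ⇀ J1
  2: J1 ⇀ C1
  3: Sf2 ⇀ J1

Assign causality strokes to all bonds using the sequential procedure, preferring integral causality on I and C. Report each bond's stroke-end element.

bond 1 stroke→Sf1  (Sf1: flow source, stroke at near end)
bond 3 stroke→Sf2  (Sf2 fixes flow; stroke at Sf2)
bond 0 stroke→I1  (prefer integral on I1)
bond 2 stroke→J1  (J1 needs exactly one e-in)

#0 stroke→I1
#1 stroke→Sf1
#2 stroke→J1
#3 stroke→Sf2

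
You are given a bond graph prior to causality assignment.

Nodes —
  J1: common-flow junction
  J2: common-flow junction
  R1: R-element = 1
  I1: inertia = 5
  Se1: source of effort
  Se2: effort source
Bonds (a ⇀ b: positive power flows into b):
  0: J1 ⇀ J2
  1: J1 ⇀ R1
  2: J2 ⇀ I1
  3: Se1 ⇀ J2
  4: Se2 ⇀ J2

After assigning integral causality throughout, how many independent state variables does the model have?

#3 stroke at J2  (source Se1 imposes e)
#4 stroke at J2  (Se2 fixes effort; stroke away)
#2 stroke at I1  (prefer integral on I1)
#0 stroke at J2  (J2 flow already set via bond 2)
#1 stroke at J1  (J1: bond 0 brought flow, rest push out)

1  (I1 all integral)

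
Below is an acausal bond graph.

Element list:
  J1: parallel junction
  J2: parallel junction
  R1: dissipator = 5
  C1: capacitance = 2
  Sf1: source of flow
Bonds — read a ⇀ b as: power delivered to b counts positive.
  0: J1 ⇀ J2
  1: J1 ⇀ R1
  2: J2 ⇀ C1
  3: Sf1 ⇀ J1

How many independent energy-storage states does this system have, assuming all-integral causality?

1  (C1 all integral)

bond 3 stroke at Sf1  (Sf1 fixes flow; stroke at Sf1)
bond 2 stroke at J2  (prefer integral on C1)
bond 0 stroke at J1  (common-e at J2 fixed by 2)
bond 1 stroke at R1  (J1: bond 0 brought effort, rest push out)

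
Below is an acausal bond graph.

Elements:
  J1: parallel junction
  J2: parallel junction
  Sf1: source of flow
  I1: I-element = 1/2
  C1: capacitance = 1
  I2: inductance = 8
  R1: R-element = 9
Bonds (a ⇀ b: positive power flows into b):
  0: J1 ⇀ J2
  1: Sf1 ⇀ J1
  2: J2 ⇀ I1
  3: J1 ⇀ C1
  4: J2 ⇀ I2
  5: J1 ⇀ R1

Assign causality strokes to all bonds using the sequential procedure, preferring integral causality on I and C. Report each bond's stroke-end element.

b1 stroke at Sf1  (Sf1 (Sf) sets flow on bond)
b2 stroke at I1  (prefer integral on I1)
b3 stroke at J1  (C1: C, integral causality)
b0 stroke at J2  (J1 effort already set via bond 3)
b5 stroke at R1  (0-jn J1 has e-setter on 3)
b4 stroke at I2  (common-e at J2 fixed by 0)

#0 →J2
#1 →Sf1
#2 →I1
#3 →J1
#4 →I2
#5 →R1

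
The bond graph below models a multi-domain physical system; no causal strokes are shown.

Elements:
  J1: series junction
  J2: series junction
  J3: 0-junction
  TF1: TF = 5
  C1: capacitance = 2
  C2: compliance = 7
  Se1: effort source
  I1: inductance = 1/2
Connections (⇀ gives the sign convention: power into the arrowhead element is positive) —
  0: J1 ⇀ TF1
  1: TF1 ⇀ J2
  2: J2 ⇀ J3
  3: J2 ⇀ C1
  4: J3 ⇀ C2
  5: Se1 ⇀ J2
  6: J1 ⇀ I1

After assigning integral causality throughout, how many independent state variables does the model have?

3  (C1, C2, I1 all integral)

b5 stroke→J2  (Se1 (Se) sets effort on bond)
b3 stroke→J2  (C1 outputs effort q/C1)
b4 stroke→J3  (C2 integral (e out))
b2 stroke→J2  (J3 effort already set via bond 4)
b1 stroke→TF1  (only one flow-in slot at J2)
b0 stroke→J1  (through TF1, causality passes straight; one stroke at TF1)
b6 stroke→I1  (closing 1-jn rule on J1)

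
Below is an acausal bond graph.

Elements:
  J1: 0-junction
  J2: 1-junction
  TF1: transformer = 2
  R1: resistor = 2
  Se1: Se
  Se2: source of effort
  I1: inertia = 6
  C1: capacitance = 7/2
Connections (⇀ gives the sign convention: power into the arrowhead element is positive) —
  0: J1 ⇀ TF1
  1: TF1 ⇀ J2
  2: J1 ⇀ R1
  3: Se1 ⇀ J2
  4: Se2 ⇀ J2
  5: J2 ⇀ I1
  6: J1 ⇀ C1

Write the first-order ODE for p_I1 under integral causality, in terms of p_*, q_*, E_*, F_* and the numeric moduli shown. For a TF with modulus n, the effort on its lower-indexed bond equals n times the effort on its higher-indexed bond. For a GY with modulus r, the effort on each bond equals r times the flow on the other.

β3 →J2  (Se1: effort source, stroke at far end)
β4 →J2  (Se2 fixes effort; stroke away)
β5 →I1  (I1 integral (f out))
β1 →J2  (1-jn J2 has f-setter on 5)
β0 →TF1  (TF1: transformer flips bond 1)
β6 →J1  (prefer integral on C1)
β2 →R1  (common-e at J1 fixed by 6)

dp_I1/dt = E_Se1 + E_Se2 + q_C1/7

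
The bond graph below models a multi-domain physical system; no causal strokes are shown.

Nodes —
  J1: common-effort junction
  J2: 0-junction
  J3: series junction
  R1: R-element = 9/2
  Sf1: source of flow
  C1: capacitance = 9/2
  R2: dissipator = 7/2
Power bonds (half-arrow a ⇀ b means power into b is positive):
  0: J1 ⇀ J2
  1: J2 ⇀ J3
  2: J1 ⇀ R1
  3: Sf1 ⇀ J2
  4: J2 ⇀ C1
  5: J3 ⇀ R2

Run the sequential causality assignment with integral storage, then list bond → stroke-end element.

bond 3 →Sf1  (source Sf1 imposes f)
bond 4 →J2  (C1 outputs effort q/C1)
bond 0 →J1  (0-jn J2 has e-setter on 4)
bond 1 →J3  (0-jn J2 has e-setter on 4)
bond 5 →R2  (only one flow-in slot at J3)
bond 2 →R1  (common-e at J1 fixed by 0)

β0 stroke→J1
β1 stroke→J3
β2 stroke→R1
β3 stroke→Sf1
β4 stroke→J2
β5 stroke→R2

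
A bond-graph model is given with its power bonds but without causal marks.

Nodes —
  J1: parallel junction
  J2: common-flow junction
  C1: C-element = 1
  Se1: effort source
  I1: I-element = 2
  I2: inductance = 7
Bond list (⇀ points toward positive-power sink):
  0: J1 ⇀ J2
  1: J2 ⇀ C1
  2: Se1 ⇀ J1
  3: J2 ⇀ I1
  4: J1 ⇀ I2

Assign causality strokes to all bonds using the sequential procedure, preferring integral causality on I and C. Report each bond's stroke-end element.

β2 stroke→J1  (Se1: effort source, stroke at far end)
β0 stroke→J2  (J1 effort already set via bond 2)
β4 stroke→I2  (J1: bond 2 brought effort, rest push out)
β1 stroke→J2  (C1 integral (e out))
β3 stroke→I1  (J2: last free bond brings flow in)

b0 |J2
b1 |J2
b2 |J1
b3 |I1
b4 |I2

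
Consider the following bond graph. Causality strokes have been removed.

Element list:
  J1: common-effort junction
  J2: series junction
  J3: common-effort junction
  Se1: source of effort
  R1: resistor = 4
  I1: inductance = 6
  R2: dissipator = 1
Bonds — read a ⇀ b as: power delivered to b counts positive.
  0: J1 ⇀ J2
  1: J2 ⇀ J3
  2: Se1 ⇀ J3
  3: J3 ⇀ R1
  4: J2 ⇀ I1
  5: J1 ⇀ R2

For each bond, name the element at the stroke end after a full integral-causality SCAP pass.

β0 →J2
β1 →J2
β2 →J3
β3 →R1
β4 →I1
β5 →J1

β2 stroke at J3  (source Se1 imposes e)
β1 stroke at J2  (J3 effort already set via bond 2)
β3 stroke at R1  (J3 effort already set via bond 2)
β4 stroke at I1  (I1 integral (f out))
β0 stroke at J2  (1-jn J2 has f-setter on 4)
β5 stroke at J1  (J1: last free bond brings effort in)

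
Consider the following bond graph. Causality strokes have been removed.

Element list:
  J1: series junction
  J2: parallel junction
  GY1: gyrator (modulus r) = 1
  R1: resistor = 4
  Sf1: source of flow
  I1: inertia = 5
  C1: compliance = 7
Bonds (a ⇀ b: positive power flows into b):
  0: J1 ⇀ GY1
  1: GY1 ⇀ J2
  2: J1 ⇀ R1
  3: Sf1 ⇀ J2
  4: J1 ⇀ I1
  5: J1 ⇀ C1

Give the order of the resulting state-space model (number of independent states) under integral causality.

β3 |Sf1  (source Sf1 imposes f)
β1 |J2  (J2 needs exactly one e-in)
β0 |J1  (GY1 both-in/both-out from 1)
β4 |I1  (prefer integral on I1)
β2 |J1  (1-jn J1 has f-setter on 4)
β5 |J1  (J1: bond 4 brought flow, rest push out)

2  (C1, I1 all integral)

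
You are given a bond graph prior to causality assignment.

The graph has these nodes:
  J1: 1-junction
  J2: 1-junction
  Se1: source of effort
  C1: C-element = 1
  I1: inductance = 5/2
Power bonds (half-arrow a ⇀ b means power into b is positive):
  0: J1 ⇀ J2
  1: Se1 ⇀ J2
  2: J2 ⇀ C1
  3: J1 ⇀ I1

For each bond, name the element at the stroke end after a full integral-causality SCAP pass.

b1 stroke at J2  (Se1: effort source, stroke at far end)
b2 stroke at J2  (C1: C, integral causality)
b0 stroke at J1  (J2 needs exactly one f-in)
b3 stroke at I1  (closing 1-jn rule on J1)

bond 0 stroke at J1
bond 1 stroke at J2
bond 2 stroke at J2
bond 3 stroke at I1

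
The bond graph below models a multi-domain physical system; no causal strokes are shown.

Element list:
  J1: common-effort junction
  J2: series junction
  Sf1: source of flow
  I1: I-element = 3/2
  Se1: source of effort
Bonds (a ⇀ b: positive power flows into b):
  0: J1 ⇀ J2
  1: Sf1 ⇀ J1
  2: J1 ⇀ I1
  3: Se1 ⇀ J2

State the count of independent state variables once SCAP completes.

1  (I1 all integral)

bond 1 stroke at Sf1  (source Sf1 imposes f)
bond 3 stroke at J2  (Se1 (Se) sets effort on bond)
bond 0 stroke at J1  (J2 needs exactly one f-in)
bond 2 stroke at I1  (0-jn J1 has e-setter on 0)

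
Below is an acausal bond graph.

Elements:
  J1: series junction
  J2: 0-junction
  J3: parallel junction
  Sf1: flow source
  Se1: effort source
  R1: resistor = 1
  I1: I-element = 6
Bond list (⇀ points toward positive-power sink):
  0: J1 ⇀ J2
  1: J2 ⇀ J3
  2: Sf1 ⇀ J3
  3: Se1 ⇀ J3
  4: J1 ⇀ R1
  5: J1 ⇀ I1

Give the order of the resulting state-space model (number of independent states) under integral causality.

1  (I1 all integral)

#2 stroke→Sf1  (source Sf1 imposes f)
#3 stroke→J3  (Se1 (Se) sets effort on bond)
#1 stroke→J2  (J3 effort already set via bond 3)
#0 stroke→J1  (common-e at J2 fixed by 1)
#5 stroke→I1  (I1: I, integral causality)
#4 stroke→J1  (common-f at J1 fixed by 5)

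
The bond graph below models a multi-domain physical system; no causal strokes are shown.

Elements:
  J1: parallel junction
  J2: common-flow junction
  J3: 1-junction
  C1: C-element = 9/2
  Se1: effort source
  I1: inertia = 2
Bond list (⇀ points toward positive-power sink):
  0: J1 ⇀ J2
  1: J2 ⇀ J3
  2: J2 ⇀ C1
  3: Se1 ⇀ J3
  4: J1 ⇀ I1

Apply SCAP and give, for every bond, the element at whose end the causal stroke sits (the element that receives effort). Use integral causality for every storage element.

bond 0 →J1
bond 1 →J2
bond 2 →J2
bond 3 →J3
bond 4 →I1

#3 stroke→J3  (Se1 (Se) sets effort on bond)
#1 stroke→J2  (J3: last free bond brings flow in)
#2 stroke→J2  (C1 integral (e out))
#0 stroke→J1  (only one flow-in slot at J2)
#4 stroke→I1  (common-e at J1 fixed by 0)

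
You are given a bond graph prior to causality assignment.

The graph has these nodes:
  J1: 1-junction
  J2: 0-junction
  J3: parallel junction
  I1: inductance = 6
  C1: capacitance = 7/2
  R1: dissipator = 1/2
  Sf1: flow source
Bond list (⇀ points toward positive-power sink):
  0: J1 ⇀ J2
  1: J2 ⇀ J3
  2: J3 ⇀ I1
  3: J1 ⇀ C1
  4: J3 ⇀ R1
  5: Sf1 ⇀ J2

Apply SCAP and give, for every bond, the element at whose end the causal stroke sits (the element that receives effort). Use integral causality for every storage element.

β0 →J2
β1 →J3
β2 →I1
β3 →J1
β4 →R1
β5 →Sf1

β5 stroke at Sf1  (Sf1 fixes flow; stroke at Sf1)
β2 stroke at I1  (prefer integral on I1)
β3 stroke at J1  (C1 outputs effort q/C1)
β0 stroke at J2  (J1 needs exactly one f-in)
β1 stroke at J3  (J2: bond 0 brought effort, rest push out)
β4 stroke at R1  (J3 effort already set via bond 1)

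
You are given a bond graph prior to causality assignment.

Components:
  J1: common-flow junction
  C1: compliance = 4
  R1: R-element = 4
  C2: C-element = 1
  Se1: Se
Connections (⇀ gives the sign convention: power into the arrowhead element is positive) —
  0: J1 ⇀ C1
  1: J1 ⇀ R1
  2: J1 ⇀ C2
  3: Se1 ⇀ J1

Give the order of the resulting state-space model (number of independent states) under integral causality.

b3 |J1  (Se1: effort source, stroke at far end)
b0 |J1  (C1 integral (e out))
b2 |J1  (C2 outputs effort q/C2)
b1 |R1  (J1: last free bond brings flow in)

2  (C1, C2 all integral)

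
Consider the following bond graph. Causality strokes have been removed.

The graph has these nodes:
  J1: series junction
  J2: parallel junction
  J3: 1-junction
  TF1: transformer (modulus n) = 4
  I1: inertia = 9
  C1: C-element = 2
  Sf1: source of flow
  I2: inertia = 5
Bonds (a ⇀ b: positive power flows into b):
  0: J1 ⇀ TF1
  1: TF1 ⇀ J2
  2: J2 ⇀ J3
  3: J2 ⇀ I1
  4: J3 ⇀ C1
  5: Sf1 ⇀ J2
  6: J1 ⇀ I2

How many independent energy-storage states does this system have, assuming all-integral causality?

3  (C1, I1, I2 all integral)

#5 stroke→Sf1  (source Sf1 imposes f)
#3 stroke→I1  (I1 integral (f out))
#4 stroke→J3  (prefer integral on C1)
#2 stroke→J2  (J3 needs exactly one f-in)
#1 stroke→TF1  (J2 effort already set via bond 2)
#0 stroke→J1  (TF1: transformer flips bond 1)
#6 stroke→I2  (only one flow-in slot at J1)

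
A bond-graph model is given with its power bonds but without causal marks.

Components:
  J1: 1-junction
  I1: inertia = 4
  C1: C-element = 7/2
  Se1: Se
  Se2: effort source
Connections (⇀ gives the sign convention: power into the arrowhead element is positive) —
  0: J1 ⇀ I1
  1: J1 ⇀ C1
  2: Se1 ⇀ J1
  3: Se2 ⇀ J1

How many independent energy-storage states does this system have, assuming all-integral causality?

bond 2 stroke→J1  (Se1 (Se) sets effort on bond)
bond 3 stroke→J1  (Se2 fixes effort; stroke away)
bond 0 stroke→I1  (I1 outputs flow p/I1)
bond 1 stroke→J1  (common-f at J1 fixed by 0)

2  (C1, I1 all integral)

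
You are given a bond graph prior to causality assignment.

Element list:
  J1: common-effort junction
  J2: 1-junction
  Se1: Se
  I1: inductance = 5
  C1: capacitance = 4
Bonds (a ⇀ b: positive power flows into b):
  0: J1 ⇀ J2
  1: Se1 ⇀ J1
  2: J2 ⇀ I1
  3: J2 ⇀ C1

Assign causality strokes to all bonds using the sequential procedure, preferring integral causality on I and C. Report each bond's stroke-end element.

#1 stroke→J1  (Se1: effort source, stroke at far end)
#0 stroke→J2  (0-jn J1 has e-setter on 1)
#2 stroke→I1  (prefer integral on I1)
#3 stroke→J2  (J2 flow already set via bond 2)

bond 0 stroke at J2
bond 1 stroke at J1
bond 2 stroke at I1
bond 3 stroke at J2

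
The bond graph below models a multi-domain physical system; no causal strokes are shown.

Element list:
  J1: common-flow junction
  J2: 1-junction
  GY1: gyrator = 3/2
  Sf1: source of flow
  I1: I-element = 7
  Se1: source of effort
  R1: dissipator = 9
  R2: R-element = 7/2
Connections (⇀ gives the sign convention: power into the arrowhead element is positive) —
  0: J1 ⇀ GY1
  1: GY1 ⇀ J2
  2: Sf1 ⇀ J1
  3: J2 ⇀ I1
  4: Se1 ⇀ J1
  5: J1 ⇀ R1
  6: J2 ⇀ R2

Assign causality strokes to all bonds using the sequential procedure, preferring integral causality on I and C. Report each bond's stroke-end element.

#0 stroke→J1
#1 stroke→J2
#2 stroke→Sf1
#3 stroke→I1
#4 stroke→J1
#5 stroke→J1
#6 stroke→J2

β2 stroke→Sf1  (Sf1 fixes flow; stroke at Sf1)
β4 stroke→J1  (source Se1 imposes e)
β0 stroke→J1  (common-f at J1 fixed by 2)
β5 stroke→J1  (J1: bond 2 brought flow, rest push out)
β1 stroke→J2  (GY1: gyrator matches bond 0)
β3 stroke→I1  (I1: I, integral causality)
β6 stroke→J2  (common-f at J2 fixed by 3)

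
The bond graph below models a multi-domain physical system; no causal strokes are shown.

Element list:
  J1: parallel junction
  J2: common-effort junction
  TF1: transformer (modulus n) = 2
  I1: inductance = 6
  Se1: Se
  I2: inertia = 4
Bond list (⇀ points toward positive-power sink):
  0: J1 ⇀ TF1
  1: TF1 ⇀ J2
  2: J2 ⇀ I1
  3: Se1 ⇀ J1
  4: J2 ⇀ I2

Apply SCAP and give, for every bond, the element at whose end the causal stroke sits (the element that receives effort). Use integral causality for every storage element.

#3 stroke→J1  (source Se1 imposes e)
#0 stroke→TF1  (J1: bond 3 brought effort, rest push out)
#1 stroke→J2  (TF1 one-in-one-out from 0)
#2 stroke→I1  (J2: bond 1 brought effort, rest push out)
#4 stroke→I2  (0-jn J2 has e-setter on 1)

b0 stroke→TF1
b1 stroke→J2
b2 stroke→I1
b3 stroke→J1
b4 stroke→I2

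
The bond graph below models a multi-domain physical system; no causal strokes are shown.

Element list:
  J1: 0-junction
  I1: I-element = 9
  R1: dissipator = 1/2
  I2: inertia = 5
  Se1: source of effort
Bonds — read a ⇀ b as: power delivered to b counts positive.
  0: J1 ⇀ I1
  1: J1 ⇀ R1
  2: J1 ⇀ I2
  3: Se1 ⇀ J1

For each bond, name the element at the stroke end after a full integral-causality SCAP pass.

#3 |J1  (Se1: effort source, stroke at far end)
#0 |I1  (J1: bond 3 brought effort, rest push out)
#1 |R1  (J1 effort already set via bond 3)
#2 |I2  (0-jn J1 has e-setter on 3)

b0 |I1
b1 |R1
b2 |I2
b3 |J1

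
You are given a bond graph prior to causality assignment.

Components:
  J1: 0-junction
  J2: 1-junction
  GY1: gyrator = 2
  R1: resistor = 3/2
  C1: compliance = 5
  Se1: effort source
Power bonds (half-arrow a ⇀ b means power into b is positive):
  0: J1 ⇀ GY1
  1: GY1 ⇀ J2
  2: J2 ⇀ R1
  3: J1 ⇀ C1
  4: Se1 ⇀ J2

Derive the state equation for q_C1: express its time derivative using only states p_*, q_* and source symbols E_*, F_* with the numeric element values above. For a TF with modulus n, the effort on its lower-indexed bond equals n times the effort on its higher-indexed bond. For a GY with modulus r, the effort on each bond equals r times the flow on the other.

β4 |J2  (source Se1 imposes e)
β3 |J1  (prefer integral on C1)
β0 |GY1  (common-e at J1 fixed by 3)
β1 |GY1  (GY GY1: same side as bond 0)
β2 |J2  (J2 flow already set via bond 1)

dq_C1/dt = E_Se1/2 - 3*q_C1/40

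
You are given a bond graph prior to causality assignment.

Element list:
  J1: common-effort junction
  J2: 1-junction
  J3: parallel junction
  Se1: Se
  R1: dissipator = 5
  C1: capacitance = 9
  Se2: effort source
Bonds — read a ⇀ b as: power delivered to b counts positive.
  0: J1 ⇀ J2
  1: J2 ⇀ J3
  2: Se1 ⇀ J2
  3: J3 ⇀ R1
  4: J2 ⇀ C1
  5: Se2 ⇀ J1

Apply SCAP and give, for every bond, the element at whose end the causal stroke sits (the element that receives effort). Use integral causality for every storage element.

bond 2 stroke→J2  (Se1 (Se) sets effort on bond)
bond 5 stroke→J1  (Se2: effort source, stroke at far end)
bond 0 stroke→J2  (J1 effort already set via bond 5)
bond 4 stroke→J2  (prefer integral on C1)
bond 1 stroke→J3  (closing 1-jn rule on J2)
bond 3 stroke→R1  (J3: bond 1 brought effort, rest push out)

b0 stroke at J2
b1 stroke at J3
b2 stroke at J2
b3 stroke at R1
b4 stroke at J2
b5 stroke at J1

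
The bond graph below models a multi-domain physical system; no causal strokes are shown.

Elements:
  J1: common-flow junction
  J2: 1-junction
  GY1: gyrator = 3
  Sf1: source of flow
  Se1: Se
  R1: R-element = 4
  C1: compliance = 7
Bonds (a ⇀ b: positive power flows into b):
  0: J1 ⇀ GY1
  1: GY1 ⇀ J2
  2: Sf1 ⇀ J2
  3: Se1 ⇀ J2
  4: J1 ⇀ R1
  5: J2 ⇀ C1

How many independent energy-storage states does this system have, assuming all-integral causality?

1  (C1 all integral)

#2 |Sf1  (source Sf1 imposes f)
#3 |J2  (source Se1 imposes e)
#1 |J2  (1-jn J2 has f-setter on 2)
#5 |J2  (J2 flow already set via bond 2)
#0 |J1  (GY1: gyrator matches bond 1)
#4 |R1  (J1 needs exactly one f-in)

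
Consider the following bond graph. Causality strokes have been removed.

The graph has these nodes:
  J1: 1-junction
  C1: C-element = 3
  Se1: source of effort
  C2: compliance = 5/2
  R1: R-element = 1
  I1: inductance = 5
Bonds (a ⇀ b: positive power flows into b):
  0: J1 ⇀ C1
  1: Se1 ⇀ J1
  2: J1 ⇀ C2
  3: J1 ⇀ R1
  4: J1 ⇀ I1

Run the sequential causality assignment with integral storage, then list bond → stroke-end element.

β1 |J1  (Se1 (Se) sets effort on bond)
β0 |J1  (C1: C, integral causality)
β2 |J1  (prefer integral on C2)
β4 |I1  (prefer integral on I1)
β3 |J1  (common-f at J1 fixed by 4)

bond 0 |J1
bond 1 |J1
bond 2 |J1
bond 3 |J1
bond 4 |I1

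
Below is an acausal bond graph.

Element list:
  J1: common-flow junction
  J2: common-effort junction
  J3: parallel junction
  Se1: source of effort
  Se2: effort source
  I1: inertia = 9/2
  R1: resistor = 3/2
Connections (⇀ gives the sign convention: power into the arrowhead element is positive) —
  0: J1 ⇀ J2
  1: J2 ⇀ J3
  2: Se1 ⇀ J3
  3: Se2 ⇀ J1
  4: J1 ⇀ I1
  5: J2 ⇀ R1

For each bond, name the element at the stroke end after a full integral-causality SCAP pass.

b2 stroke at J3  (Se1: effort source, stroke at far end)
b3 stroke at J1  (Se2 fixes effort; stroke away)
b1 stroke at J2  (J3 effort already set via bond 2)
b0 stroke at J1  (common-e at J2 fixed by 1)
b5 stroke at R1  (common-e at J2 fixed by 1)
b4 stroke at I1  (J1: last free bond brings flow in)

bond 0 |J1
bond 1 |J2
bond 2 |J3
bond 3 |J1
bond 4 |I1
bond 5 |R1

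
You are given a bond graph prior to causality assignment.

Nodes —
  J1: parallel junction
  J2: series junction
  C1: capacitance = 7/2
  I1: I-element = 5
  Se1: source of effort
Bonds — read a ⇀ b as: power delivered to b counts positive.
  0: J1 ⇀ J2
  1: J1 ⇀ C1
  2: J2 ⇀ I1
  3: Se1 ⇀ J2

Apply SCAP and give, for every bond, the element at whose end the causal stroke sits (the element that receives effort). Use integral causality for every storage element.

#3 stroke→J2  (Se1: effort source, stroke at far end)
#1 stroke→J1  (C1 integral (e out))
#0 stroke→J2  (0-jn J1 has e-setter on 1)
#2 stroke→I1  (closing 1-jn rule on J2)

β0 stroke→J2
β1 stroke→J1
β2 stroke→I1
β3 stroke→J2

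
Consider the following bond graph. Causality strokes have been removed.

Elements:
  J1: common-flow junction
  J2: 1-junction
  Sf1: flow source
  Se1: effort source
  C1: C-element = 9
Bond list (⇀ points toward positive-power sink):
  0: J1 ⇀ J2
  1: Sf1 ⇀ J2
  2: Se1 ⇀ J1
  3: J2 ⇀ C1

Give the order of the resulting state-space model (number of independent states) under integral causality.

b1 →Sf1  (source Sf1 imposes f)
b2 →J1  (source Se1 imposes e)
b0 →J2  (closing 1-jn rule on J1)
b3 →J2  (J2 flow already set via bond 1)

1  (C1 all integral)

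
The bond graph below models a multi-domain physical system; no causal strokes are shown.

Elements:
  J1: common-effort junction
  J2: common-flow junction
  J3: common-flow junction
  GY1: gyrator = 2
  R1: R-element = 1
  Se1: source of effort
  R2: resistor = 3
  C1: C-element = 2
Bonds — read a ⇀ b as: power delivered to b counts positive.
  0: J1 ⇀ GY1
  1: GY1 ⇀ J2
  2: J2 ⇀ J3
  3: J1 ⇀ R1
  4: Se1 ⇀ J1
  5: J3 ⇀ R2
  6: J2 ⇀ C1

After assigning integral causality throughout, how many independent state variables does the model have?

#4 →J1  (Se1 fixes effort; stroke away)
#0 →GY1  (common-e at J1 fixed by 4)
#3 →R1  (common-e at J1 fixed by 4)
#1 →GY1  (GY1: gyrator matches bond 0)
#2 →J2  (J2: bond 1 brought flow, rest push out)
#6 →J2  (J2 flow already set via bond 1)
#5 →J3  (1-jn J3 has f-setter on 2)

1  (C1 all integral)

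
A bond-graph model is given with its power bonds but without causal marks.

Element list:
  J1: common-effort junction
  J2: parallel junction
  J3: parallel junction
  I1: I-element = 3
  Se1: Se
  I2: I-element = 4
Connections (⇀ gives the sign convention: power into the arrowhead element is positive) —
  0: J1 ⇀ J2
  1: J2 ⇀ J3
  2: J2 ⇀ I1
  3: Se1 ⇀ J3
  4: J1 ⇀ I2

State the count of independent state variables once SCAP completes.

2  (I1, I2 all integral)

bond 3 stroke→J3  (source Se1 imposes e)
bond 1 stroke→J2  (J3 effort already set via bond 3)
bond 0 stroke→J1  (J2: bond 1 brought effort, rest push out)
bond 2 stroke→I1  (J2: bond 1 brought effort, rest push out)
bond 4 stroke→I2  (0-jn J1 has e-setter on 0)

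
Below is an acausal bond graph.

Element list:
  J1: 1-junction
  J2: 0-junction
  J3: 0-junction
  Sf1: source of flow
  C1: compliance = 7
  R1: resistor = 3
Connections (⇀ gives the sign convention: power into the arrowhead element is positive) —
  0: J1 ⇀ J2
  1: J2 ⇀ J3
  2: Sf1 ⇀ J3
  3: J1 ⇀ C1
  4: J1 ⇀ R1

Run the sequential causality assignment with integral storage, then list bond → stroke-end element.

#2 →Sf1  (Sf1 fixes flow; stroke at Sf1)
#1 →J3  (closing 0-jn rule on J3)
#0 →J2  (J2: last free bond brings effort in)
#3 →J1  (J1 flow already set via bond 0)
#4 →J1  (J1 flow already set via bond 0)

β0 |J2
β1 |J3
β2 |Sf1
β3 |J1
β4 |J1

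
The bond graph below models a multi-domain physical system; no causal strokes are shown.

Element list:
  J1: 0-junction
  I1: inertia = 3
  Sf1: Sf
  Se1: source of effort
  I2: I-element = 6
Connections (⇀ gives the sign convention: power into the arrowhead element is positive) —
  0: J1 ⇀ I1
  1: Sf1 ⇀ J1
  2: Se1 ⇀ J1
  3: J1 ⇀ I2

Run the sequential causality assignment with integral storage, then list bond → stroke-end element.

β1 →Sf1  (Sf1 fixes flow; stroke at Sf1)
β2 →J1  (Se1 fixes effort; stroke away)
β0 →I1  (0-jn J1 has e-setter on 2)
β3 →I2  (0-jn J1 has e-setter on 2)

b0 stroke at I1
b1 stroke at Sf1
b2 stroke at J1
b3 stroke at I2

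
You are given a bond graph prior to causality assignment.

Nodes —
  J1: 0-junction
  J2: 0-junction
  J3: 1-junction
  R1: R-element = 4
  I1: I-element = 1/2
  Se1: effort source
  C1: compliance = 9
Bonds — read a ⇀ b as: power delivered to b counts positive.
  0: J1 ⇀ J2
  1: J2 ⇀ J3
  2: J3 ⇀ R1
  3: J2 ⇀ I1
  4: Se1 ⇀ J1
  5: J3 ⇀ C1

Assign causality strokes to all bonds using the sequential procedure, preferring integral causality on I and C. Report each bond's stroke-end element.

#0 |J2
#1 |J3
#2 |R1
#3 |I1
#4 |J1
#5 |J3

#4 stroke at J1  (Se1 (Se) sets effort on bond)
#0 stroke at J2  (common-e at J1 fixed by 4)
#1 stroke at J3  (J2 effort already set via bond 0)
#3 stroke at I1  (J2: bond 0 brought effort, rest push out)
#5 stroke at J3  (C1 outputs effort q/C1)
#2 stroke at R1  (closing 1-jn rule on J3)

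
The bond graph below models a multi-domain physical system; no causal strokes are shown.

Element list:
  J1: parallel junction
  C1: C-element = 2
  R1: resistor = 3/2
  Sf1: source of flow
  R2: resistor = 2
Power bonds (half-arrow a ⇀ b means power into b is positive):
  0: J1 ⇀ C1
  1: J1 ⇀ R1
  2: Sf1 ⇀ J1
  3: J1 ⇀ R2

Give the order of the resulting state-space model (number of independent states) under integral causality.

1  (C1 all integral)

b2 stroke→Sf1  (Sf1 (Sf) sets flow on bond)
b0 stroke→J1  (C1 integral (e out))
b1 stroke→R1  (J1 effort already set via bond 0)
b3 stroke→R2  (common-e at J1 fixed by 0)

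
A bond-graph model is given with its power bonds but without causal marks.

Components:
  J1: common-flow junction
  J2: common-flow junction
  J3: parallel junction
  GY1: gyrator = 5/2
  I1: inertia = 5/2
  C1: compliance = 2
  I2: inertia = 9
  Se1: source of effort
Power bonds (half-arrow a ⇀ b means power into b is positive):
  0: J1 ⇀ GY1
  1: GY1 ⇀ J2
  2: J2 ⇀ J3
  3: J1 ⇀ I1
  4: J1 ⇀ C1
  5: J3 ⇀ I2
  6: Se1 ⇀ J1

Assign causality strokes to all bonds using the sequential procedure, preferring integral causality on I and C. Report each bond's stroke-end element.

bond 6 |J1  (Se1: effort source, stroke at far end)
bond 3 |I1  (I1 outputs flow p/I1)
bond 0 |J1  (J1: bond 3 brought flow, rest push out)
bond 4 |J1  (J1: bond 3 brought flow, rest push out)
bond 1 |J2  (GY1: gyrator matches bond 0)
bond 2 |J3  (closing 1-jn rule on J2)
bond 5 |I2  (common-e at J3 fixed by 2)

bond 0 →J1
bond 1 →J2
bond 2 →J3
bond 3 →I1
bond 4 →J1
bond 5 →I2
bond 6 →J1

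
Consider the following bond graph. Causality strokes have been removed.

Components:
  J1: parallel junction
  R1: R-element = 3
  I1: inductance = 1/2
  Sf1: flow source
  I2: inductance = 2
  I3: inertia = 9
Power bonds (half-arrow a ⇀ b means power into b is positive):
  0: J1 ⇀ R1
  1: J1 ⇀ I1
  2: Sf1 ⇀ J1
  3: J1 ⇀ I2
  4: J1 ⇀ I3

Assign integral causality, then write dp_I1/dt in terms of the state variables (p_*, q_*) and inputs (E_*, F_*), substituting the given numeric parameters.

b2 →Sf1  (Sf1 (Sf) sets flow on bond)
b1 →I1  (I1 integral (f out))
b3 →I2  (I2 integral (f out))
b4 →I3  (I3 integral (f out))
b0 →J1  (only one effort-in slot at J1)

dp_I1/dt = 3*F_Sf1 - 6*p_I1 - 3*p_I2/2 - p_I3/3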